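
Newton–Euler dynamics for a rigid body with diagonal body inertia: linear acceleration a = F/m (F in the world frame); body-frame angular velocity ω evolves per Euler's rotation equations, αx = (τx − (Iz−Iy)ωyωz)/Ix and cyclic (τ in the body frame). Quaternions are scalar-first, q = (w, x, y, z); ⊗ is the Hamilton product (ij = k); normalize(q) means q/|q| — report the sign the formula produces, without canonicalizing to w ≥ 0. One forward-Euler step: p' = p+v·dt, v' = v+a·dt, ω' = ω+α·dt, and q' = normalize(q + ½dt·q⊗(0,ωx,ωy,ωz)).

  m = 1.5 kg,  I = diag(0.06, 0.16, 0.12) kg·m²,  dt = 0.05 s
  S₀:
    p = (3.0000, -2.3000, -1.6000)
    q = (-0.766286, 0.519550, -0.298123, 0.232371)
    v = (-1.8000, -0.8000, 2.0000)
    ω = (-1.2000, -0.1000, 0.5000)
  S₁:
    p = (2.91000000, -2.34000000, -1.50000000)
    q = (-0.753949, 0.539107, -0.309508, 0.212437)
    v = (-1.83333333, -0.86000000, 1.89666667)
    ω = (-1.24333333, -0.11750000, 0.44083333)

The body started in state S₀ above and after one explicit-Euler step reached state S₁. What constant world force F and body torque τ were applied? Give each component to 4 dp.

F = (-1.0000, -1.8000, -3.1000)
τ = (-0.0500, -0.0200, -0.1300)

rate change Δω = (-0.04333333, -0.01750000, -0.05916667)
gyro term ω₀×Iω₀ = (0.0020, 0.0360, 0.0120)
applied torque τ = (-0.0500, -0.0200, -0.1300)
Δv = v₁−v₀ = (-0.03333333, -0.06000000, -0.10333333)
m·(v₁−v₀)/dt = (-1.0000, -1.8000, -3.1000)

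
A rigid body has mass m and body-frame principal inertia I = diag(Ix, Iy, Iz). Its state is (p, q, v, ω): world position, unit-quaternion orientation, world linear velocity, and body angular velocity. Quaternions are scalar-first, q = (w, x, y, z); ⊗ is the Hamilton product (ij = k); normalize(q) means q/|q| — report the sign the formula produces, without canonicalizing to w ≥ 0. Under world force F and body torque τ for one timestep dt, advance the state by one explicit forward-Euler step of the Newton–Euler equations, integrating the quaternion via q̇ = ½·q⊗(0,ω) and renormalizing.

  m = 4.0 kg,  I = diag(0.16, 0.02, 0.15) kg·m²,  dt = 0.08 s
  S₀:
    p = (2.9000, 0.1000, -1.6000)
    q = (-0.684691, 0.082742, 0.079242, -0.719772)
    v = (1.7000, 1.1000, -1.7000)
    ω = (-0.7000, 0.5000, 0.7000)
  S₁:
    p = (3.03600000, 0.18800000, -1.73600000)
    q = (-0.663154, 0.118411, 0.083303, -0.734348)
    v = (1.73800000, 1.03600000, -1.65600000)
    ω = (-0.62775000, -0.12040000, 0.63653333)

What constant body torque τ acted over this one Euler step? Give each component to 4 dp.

ω₁ − ω₀ = (0.07225000, -0.62040000, -0.06346667)
applied torque τ = (0.1900, -0.1600, -0.0700)

τ = (0.1900, -0.1600, -0.0700)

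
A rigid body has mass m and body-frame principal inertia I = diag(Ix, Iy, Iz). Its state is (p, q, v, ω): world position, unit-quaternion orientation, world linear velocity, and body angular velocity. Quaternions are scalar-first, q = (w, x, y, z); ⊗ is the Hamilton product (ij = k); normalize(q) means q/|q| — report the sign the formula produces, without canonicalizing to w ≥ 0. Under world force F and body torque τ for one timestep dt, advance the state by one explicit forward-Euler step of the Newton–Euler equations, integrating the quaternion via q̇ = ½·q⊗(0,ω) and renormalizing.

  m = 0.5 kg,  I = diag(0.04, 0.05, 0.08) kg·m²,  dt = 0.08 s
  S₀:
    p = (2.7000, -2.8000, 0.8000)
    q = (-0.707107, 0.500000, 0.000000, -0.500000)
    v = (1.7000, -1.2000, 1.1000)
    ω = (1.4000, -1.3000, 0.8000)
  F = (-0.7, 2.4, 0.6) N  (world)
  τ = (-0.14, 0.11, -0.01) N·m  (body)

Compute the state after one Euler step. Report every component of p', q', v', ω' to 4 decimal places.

p + v·dt = (2.8360, -2.8960, 0.8880)
v' = v + a·dt = (1.5880, -0.8160, 1.1960)
(τ − ω×Iω)/I = (-2.7200, 3.0960, 0.1025)
ω + α·dt = (1.1824, -1.0523, 0.8082)
2q̇ = q⊗(0,ω) = (-0.3000000, -1.6399498, -0.1807609, -1.2156856)
q' = normalize(q + ½dt·q⊗(0,ω)) = (-0.7167, 0.4329, -0.0072, -0.5468)

p' = (2.8360, -2.8960, 0.8880)
q' = (-0.7167, 0.4329, -0.0072, -0.5468)
v' = (1.5880, -0.8160, 1.1960)
ω' = (1.1824, -1.0523, 0.8082)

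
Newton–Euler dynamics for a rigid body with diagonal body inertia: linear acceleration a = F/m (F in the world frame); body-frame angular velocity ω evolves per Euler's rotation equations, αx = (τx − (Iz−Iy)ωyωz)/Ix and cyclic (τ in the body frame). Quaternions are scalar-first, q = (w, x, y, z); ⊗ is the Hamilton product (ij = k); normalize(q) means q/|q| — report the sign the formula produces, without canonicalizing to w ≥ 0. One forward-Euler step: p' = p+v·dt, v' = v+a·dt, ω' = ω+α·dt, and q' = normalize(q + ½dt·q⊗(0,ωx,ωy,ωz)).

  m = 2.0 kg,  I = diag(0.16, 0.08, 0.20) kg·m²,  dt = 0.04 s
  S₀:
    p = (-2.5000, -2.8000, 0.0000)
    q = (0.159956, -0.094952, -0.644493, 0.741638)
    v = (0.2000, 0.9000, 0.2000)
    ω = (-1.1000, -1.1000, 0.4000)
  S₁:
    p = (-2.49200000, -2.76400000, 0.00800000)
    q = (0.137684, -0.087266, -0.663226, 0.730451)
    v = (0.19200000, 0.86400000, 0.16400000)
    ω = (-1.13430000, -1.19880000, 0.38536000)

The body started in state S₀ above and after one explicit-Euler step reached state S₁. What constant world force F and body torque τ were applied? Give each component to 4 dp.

F = (-0.4000, -1.8000, -1.8000)
τ = (-0.1900, -0.1800, -0.1700)

Δv = v₁−v₀ = (-0.00800000, -0.03600000, -0.03600000)
applied force F = (-0.4000, -1.8000, -1.8000)
Δω = ω₁−ω₀ = (-0.03430000, -0.09880000, -0.01464000)
applied torque τ = (-0.1900, -0.1800, -0.1700)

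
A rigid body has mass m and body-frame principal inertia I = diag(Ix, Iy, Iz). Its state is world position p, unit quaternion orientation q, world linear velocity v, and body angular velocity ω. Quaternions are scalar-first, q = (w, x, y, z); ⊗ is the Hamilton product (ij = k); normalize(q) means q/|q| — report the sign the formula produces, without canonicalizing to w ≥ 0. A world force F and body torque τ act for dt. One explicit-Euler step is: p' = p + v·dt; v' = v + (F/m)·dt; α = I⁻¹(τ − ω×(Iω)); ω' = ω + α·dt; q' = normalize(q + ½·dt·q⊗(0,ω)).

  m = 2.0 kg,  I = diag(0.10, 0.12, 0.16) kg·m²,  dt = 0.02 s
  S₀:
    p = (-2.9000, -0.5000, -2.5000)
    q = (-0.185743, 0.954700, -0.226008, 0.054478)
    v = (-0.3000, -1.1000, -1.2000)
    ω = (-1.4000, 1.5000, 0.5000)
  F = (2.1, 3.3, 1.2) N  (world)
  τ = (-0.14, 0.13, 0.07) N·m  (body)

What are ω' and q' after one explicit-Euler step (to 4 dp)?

precession coupling ω×(Iω) = (0.0300, 0.0420, -0.0420)
(τ − ω×Iω)/I = (-1.7000, 0.7333, 0.7000)
ω + α·dt = (-1.4340, 1.5147, 0.5140)
Hamilton product q⊗(0,ω) = (1.6483530, 0.0653192, -0.8322337, 1.0227673)
q' = normalize(q + ½dt·q⊗(0,ω)) = (-0.1692, 0.9551, -0.2343, 0.0647)

ω' = (-1.4340, 1.5147, 0.5140)
q' = (-0.1692, 0.9551, -0.2343, 0.0647)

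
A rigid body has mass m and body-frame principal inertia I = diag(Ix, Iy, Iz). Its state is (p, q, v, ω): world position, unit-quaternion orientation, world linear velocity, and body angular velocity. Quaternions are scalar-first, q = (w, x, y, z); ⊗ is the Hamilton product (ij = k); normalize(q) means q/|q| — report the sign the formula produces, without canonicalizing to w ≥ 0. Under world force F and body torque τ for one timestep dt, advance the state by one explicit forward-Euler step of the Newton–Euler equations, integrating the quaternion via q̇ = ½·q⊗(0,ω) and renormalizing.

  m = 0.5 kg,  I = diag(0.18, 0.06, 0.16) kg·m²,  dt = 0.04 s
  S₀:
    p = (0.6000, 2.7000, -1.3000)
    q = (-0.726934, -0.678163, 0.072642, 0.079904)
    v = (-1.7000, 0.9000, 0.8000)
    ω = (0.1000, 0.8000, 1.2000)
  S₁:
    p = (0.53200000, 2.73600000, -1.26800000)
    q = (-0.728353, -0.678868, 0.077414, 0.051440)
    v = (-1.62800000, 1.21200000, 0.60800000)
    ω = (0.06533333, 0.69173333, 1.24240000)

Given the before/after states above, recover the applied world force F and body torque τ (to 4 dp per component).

v₁ − v₀ = (0.07200000, 0.31200000, -0.19200000)
m·(v₁−v₀)/dt = (0.9000, 3.9000, -2.4000)
ω₁ − ω₀ = (-0.03466667, -0.10826667, 0.04240000)
I·α + gyro = (-0.0600, -0.1600, 0.1600)

F = (0.9000, 3.9000, -2.4000)
τ = (-0.0600, -0.1600, 0.1600)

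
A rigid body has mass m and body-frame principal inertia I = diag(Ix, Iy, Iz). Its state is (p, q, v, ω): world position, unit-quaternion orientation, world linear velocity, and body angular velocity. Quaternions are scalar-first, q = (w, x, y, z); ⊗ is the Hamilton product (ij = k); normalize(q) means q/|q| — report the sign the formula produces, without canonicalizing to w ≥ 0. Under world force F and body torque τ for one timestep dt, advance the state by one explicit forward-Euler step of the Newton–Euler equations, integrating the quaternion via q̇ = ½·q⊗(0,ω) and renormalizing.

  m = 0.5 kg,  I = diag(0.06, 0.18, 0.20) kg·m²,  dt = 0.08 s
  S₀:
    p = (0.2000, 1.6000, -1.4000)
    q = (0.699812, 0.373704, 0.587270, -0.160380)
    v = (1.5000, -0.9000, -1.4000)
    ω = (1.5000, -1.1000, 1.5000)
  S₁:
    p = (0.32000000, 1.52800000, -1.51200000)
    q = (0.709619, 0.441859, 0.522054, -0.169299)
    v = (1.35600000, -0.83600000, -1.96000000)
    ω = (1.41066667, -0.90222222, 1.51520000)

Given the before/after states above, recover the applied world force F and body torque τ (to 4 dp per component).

Δω = ω₁−ω₀ = (-0.08933333, 0.19777778, 0.01520000)
gyro term ω₀×Iω₀ = (-0.0330, -0.3150, -0.1980)
τ = I·(Δω/dt) + ω₀×(Iω₀) = (-0.1000, 0.1300, -0.1600)
Δv = v₁−v₀ = (-0.14400000, 0.06400000, -0.56000000)
F = m·Δv/dt = (-0.9000, 0.4000, -3.5000)

F = (-0.9000, 0.4000, -3.5000)
τ = (-0.1000, 0.1300, -0.1600)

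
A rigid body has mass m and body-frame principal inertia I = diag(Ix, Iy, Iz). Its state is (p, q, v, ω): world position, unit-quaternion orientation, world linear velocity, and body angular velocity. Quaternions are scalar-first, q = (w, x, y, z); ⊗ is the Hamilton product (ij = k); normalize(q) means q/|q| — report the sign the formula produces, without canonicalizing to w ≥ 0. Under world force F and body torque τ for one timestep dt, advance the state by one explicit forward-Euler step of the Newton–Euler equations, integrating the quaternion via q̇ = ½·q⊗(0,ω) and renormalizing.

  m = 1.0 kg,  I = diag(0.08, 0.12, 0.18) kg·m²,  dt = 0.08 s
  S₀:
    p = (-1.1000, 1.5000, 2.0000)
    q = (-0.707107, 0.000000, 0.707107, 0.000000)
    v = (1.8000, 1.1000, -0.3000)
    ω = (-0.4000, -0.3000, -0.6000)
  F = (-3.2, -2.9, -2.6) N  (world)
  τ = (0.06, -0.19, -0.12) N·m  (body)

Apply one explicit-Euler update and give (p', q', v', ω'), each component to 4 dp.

p' = (-0.9560, 1.5880, 1.9760)
q' = (-0.6983, -0.0057, 0.7152, 0.0283)
v' = (1.5440, 0.8680, -0.5080)
ω' = (-0.3508, -0.4107, -0.6555)

α = I⁻¹(τ − ω×Iω) = (0.6150, -1.3833, -0.6933)
new body rate ω' = (-0.3508, -0.4107, -0.6555)
q⊗(0,ω) = (0.2121321, -0.1414214, 0.2121321, 0.7071070)
q + ½dt·q⊗(0,ω), renormalized = (-0.6983, -0.0057, 0.7152, 0.0283)
p + v·dt = (-0.9560, 1.5880, 1.9760)
v' = v + a·dt = (1.5440, 0.8680, -0.5080)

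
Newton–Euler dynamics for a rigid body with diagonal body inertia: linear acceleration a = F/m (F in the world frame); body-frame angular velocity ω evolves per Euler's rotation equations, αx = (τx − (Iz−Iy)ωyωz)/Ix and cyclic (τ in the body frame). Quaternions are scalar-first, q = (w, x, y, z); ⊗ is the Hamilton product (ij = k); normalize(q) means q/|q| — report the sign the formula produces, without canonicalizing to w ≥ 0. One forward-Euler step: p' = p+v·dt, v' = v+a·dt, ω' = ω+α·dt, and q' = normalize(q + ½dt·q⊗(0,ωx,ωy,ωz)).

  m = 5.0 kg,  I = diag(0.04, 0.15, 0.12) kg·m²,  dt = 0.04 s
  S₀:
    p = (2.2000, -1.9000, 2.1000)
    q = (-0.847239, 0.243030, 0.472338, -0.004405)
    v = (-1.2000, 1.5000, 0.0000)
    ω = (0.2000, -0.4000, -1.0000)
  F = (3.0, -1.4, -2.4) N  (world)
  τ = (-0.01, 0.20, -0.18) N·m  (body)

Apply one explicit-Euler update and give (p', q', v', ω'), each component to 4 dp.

p + v·dt = (2.1520, -1.8400, 2.1000)
new velocity v' = (-1.1760, 1.4888, -0.0192)
α = I⁻¹(τ − ω×Iω) = (0.0500, 1.2267, -1.4267)
new body rate ω' = (0.2020, -0.3509, -1.0571)
q⊗(0,ω) = (0.1359242, -0.6435478, 0.5810446, 0.6555594)
updated quaternion q' = (-0.8443, 0.2301, 0.4838, 0.0087)

p' = (2.1520, -1.8400, 2.1000)
q' = (-0.8443, 0.2301, 0.4838, 0.0087)
v' = (-1.1760, 1.4888, -0.0192)
ω' = (0.2020, -0.3509, -1.0571)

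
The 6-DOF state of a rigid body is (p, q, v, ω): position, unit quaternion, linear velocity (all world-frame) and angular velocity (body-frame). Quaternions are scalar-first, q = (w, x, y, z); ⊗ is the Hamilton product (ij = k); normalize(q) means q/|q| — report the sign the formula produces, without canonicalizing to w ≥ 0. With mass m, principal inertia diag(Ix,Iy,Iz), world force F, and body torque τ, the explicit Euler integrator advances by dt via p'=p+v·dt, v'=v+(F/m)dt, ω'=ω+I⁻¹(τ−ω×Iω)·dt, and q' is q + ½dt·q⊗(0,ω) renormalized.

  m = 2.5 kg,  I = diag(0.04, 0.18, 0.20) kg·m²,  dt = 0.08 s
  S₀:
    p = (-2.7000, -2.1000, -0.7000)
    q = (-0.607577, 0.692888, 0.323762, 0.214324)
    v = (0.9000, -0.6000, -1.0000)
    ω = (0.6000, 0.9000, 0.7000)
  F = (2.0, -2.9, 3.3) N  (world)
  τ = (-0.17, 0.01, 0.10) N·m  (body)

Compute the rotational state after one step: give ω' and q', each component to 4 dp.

ω' = (0.2348, 0.9343, 0.7098)
q' = (-0.6410, 0.6788, 0.2873, 0.2142)

ω×(Iω) gyroscopic = (0.0126, -0.0672, 0.0756)
α = I⁻¹(τ − ω×Iω) = (-4.5650, 0.4289, 0.1220)
ω' = ω + α·dt = (0.2348, 0.9343, 0.7098)
Hamilton product q⊗(0,ω) = (-0.8571454, -0.3308044, -0.9032465, 0.0040381)
updated quaternion q' = (-0.6410, 0.6788, 0.2873, 0.2142)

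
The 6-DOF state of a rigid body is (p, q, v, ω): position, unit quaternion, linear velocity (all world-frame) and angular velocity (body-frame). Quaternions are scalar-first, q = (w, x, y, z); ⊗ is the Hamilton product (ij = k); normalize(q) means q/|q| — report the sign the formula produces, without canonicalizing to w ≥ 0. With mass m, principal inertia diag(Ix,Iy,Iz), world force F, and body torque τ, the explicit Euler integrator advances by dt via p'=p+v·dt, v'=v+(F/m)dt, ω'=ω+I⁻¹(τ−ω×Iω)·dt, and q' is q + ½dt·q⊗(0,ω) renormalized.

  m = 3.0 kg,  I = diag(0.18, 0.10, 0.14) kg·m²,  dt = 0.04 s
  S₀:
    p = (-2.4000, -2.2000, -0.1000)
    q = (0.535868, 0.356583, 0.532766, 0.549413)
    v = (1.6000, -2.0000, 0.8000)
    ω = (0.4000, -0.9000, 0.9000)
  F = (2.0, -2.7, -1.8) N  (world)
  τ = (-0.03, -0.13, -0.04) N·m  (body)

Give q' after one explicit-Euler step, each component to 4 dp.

q' = (0.5325, 0.3802, 0.5209, 0.5482)

Hamilton product q⊗(0,ω) = (-0.1576155, 1.1883083, -0.5834407, -0.0517499)
q + ½dt·q⊗(0,ω), renormalized = (0.5325, 0.3802, 0.5209, 0.5482)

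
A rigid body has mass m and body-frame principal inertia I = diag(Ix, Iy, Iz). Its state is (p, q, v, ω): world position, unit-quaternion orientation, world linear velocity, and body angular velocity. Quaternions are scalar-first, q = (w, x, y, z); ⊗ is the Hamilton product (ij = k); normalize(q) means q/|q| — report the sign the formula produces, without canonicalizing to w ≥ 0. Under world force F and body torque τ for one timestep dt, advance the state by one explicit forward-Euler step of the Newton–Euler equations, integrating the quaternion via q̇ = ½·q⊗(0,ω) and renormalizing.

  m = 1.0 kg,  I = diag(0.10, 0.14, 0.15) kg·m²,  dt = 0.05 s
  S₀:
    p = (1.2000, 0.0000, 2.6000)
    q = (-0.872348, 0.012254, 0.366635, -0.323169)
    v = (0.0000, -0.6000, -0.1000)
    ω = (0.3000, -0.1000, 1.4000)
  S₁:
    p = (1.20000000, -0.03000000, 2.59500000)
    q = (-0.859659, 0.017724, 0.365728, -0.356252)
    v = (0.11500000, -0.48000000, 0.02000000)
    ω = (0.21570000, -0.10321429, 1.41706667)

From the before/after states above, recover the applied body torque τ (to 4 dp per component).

τ = (-0.1700, -0.0300, 0.0500)

ω₁ − ω₀ = (-0.08430000, -0.00321429, 0.01706667)
precession coupling = (-0.0014, -0.0210, -0.0012)
τ = I·(Δω/dt) + ω₀×(Iω₀) = (-0.1700, -0.0300, 0.0500)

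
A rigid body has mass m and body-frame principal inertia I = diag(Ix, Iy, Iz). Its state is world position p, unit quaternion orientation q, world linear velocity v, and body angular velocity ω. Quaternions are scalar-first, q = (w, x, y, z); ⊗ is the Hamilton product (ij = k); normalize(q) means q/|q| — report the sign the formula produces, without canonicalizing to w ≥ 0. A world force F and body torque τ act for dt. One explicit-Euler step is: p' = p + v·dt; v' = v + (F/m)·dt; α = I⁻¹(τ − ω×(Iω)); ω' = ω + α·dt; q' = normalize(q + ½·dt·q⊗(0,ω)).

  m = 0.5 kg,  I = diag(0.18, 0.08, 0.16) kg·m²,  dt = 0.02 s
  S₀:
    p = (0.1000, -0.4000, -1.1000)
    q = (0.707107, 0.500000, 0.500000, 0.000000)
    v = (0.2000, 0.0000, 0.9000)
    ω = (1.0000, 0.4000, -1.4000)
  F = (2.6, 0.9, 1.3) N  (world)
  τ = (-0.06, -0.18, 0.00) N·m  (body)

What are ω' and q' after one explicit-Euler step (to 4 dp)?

ω' = (0.9983, 0.3620, -1.3950)
q' = (0.7000, 0.5000, 0.5097, -0.0129)

gyro term ω×Iω = (-0.0448, -0.0280, -0.0400)
(τ − ω×Iω)/I = (-0.0844, -1.9000, 0.2500)
ω' = ω + α·dt = (0.9983, 0.3620, -1.3950)
Hamilton product q⊗(0,ω) = (-0.7000000, 0.0071070, 0.9828428, -1.2899498)
q' = normalize(q + ½dt·q⊗(0,ω)) = (0.7000, 0.5000, 0.5097, -0.0129)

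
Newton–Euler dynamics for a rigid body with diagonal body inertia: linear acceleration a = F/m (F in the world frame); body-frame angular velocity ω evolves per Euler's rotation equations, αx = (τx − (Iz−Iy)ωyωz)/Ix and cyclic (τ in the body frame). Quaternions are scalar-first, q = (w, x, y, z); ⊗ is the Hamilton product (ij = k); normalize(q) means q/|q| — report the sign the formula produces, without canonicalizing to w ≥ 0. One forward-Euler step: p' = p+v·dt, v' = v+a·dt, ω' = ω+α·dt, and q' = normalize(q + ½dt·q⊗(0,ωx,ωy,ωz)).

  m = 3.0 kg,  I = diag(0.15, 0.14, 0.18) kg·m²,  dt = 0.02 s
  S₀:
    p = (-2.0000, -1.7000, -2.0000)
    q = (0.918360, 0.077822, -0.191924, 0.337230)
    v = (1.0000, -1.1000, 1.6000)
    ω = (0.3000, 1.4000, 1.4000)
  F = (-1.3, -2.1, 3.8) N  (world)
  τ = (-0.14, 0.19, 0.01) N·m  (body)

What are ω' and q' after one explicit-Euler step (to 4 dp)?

ω×(Iω) gyroscopic = (0.0784, -0.0126, -0.0042)
angular accel α = (-1.4560, 1.4471, 0.0789)
new body rate ω' = (0.2709, 1.4289, 1.4016)
2q̇ = q⊗(0,ω) = (-0.2267750, -0.4653076, 1.2779222, 1.4522320)
q + ½dt·q⊗(0,ω), renormalized = (0.9159, 0.0732, -0.1791, 0.3517)

ω' = (0.2709, 1.4289, 1.4016)
q' = (0.9159, 0.0732, -0.1791, 0.3517)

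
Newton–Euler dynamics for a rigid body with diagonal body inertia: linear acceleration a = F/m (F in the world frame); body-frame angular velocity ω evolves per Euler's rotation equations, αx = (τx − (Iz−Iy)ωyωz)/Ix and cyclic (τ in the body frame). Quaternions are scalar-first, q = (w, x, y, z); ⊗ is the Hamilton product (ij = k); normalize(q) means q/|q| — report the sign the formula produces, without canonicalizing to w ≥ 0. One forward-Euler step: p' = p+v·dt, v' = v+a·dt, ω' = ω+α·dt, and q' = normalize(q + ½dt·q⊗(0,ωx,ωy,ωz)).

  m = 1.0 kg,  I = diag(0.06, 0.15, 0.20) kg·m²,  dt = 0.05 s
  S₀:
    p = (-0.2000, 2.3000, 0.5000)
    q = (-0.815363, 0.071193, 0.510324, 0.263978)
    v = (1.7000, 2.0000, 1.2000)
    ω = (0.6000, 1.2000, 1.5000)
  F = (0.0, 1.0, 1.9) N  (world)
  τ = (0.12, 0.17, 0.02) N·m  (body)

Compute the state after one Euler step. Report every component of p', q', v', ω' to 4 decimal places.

gyro term ω×Iω = (0.0900, -0.1260, 0.0648)
angular accel α = (0.5000, 1.9733, -0.2240)
ω + α·dt = (0.6250, 1.2987, 1.4888)
q⊗(0,ω) = (-1.0510716, -0.0405054, -0.9268383, -1.4438073)
q' = normalize(q + ½dt·q⊗(0,ω)) = (-0.8406, 0.0701, 0.4865, 0.2276)
linear accel F/m = (0.0000, 1.0000, 1.9000)
p' = p + v·dt = (-0.1150, 2.4000, 0.5600)
v' = v + a·dt = (1.7000, 2.0500, 1.2950)

p' = (-0.1150, 2.4000, 0.5600)
q' = (-0.8406, 0.0701, 0.4865, 0.2276)
v' = (1.7000, 2.0500, 1.2950)
ω' = (0.6250, 1.2987, 1.4888)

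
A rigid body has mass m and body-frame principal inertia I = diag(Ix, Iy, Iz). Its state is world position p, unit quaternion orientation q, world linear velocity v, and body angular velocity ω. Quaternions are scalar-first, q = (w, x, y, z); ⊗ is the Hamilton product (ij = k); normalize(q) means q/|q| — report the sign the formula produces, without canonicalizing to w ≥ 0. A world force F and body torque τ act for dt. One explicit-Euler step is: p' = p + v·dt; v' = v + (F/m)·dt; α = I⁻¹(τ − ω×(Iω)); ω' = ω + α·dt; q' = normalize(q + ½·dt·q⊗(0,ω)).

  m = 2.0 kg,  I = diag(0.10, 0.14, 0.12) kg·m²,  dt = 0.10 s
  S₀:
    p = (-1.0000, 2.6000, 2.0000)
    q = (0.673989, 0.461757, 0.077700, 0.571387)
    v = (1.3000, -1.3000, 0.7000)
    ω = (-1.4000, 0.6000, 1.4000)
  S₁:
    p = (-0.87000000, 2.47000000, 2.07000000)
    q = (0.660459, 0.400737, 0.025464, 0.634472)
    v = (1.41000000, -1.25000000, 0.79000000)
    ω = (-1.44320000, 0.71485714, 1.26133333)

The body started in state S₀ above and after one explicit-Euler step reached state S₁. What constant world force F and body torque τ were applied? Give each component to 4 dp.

F = (2.2000, 1.0000, 1.8000)
τ = (-0.0600, 0.2000, -0.2000)

rate change Δω = (-0.04320000, 0.11485714, -0.13866667)
precession coupling = (-0.0168, 0.0392, -0.0336)
I·α + gyro = (-0.0600, 0.2000, -0.2000)
velocity change Δv = (0.11000000, 0.05000000, 0.09000000)
applied force F = (2.2000, 1.0000, 1.8000)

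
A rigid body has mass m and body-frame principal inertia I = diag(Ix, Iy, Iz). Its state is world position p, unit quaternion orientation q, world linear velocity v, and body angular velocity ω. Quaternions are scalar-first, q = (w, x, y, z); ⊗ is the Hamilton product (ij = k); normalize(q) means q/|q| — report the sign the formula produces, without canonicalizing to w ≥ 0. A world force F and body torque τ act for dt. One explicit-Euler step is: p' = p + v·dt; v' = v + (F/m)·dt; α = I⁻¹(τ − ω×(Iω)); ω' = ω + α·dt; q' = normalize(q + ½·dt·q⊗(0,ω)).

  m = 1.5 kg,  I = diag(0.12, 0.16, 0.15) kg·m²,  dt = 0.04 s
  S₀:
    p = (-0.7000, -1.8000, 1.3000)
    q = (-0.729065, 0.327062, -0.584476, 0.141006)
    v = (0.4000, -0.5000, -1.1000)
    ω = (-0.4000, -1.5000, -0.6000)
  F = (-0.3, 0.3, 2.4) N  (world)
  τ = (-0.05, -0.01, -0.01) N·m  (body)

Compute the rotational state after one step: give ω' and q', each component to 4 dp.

precession coupling ω×(Iω) = (-0.0090, -0.0072, 0.0240)
(τ − ω×Iω)/I = (-0.3417, -0.0175, -0.2267)
ω' = ω + α·dt = (-0.4137, -1.5007, -0.6091)
Hamilton product q⊗(0,ω) = (-0.6612856, 0.8538206, 1.2334323, -0.2869444)
q' = normalize(q + ½dt·q⊗(0,ω)) = (-0.7419, 0.3439, -0.5595, 0.1352)

ω' = (-0.4137, -1.5007, -0.6091)
q' = (-0.7419, 0.3439, -0.5595, 0.1352)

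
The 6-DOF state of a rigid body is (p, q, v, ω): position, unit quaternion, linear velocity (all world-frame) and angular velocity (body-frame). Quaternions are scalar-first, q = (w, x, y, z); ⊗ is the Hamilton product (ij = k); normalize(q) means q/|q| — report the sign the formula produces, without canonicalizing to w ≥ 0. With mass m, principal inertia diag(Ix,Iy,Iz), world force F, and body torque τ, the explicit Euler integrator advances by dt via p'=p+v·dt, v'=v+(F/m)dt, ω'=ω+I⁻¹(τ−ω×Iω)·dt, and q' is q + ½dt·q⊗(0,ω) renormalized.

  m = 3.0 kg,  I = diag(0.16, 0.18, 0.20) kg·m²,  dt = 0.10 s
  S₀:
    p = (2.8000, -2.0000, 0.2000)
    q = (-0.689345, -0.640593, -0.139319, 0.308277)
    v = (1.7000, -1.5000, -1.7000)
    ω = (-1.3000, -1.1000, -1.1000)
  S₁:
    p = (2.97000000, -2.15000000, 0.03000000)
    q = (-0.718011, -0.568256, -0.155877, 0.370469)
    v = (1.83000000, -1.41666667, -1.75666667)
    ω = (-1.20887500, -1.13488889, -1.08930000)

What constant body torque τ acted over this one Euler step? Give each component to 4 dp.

rate change Δω = (0.09112500, -0.03488889, 0.01070000)
applied torque τ = (0.1700, -0.1200, 0.0500)

τ = (0.1700, -0.1200, 0.0500)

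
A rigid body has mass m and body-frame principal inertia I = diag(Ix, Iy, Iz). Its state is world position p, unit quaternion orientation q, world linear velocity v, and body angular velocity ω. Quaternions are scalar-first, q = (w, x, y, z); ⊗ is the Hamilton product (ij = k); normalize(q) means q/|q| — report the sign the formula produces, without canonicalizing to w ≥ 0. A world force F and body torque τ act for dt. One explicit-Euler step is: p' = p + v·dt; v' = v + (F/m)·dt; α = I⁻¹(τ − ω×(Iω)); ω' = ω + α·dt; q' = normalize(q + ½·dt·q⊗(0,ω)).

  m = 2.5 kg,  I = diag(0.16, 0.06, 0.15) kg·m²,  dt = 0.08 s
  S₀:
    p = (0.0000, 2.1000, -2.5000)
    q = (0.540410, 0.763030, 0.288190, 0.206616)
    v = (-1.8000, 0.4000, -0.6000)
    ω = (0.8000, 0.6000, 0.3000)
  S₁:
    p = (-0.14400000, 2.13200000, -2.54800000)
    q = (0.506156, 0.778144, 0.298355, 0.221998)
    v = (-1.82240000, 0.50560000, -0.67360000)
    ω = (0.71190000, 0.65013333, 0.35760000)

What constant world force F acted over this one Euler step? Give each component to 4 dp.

F = (-0.7000, 3.3000, -2.3000)

velocity change Δv = (-0.02240000, 0.10560000, -0.07360000)
m·(v₁−v₀)/dt = (-0.7000, 3.3000, -2.3000)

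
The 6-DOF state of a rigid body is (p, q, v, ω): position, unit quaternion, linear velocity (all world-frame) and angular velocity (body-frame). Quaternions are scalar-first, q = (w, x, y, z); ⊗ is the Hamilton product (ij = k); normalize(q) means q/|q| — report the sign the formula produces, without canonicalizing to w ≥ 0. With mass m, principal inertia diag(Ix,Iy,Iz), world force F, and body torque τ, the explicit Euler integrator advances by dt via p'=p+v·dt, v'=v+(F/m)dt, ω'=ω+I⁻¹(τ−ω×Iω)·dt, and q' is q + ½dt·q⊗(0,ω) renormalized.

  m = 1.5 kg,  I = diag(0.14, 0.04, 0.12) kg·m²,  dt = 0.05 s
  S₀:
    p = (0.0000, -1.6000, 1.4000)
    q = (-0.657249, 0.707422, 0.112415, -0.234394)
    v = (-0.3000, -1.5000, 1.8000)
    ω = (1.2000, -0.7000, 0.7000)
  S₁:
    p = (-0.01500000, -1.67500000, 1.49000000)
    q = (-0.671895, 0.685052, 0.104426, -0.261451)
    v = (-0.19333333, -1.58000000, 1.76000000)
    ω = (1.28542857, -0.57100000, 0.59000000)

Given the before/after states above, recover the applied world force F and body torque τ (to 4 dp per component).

F = (3.2000, -2.4000, -1.2000)
τ = (0.2000, 0.1200, -0.1800)

v₁ − v₀ = (0.10666667, -0.08000000, -0.04000000)
applied force F = (3.2000, -2.4000, -1.2000)
ω₁ − ω₀ = (0.08542857, 0.12900000, -0.11000000)
ω₀×(Iω₀) = (-0.0392, 0.0168, 0.0840)
I·α + gyro = (0.2000, 0.1200, -0.1800)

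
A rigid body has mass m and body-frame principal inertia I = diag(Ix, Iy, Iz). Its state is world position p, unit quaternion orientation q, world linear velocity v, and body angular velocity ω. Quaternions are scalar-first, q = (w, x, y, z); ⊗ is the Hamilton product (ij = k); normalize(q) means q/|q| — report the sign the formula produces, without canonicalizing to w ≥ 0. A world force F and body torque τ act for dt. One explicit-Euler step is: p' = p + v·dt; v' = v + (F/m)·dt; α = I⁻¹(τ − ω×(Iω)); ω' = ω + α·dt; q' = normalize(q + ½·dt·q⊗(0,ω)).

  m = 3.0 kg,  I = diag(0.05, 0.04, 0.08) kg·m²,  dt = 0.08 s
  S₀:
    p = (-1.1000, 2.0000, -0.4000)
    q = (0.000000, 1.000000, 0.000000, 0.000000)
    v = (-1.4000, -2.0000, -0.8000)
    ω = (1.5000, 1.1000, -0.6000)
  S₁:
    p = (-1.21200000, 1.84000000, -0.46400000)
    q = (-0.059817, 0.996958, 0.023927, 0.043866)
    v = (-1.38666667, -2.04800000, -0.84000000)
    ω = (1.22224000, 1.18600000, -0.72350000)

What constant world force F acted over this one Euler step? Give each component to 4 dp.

F = (0.5000, -1.8000, -1.5000)

Δv = v₁−v₀ = (0.01333333, -0.04800000, -0.04000000)
applied force F = (0.5000, -1.8000, -1.5000)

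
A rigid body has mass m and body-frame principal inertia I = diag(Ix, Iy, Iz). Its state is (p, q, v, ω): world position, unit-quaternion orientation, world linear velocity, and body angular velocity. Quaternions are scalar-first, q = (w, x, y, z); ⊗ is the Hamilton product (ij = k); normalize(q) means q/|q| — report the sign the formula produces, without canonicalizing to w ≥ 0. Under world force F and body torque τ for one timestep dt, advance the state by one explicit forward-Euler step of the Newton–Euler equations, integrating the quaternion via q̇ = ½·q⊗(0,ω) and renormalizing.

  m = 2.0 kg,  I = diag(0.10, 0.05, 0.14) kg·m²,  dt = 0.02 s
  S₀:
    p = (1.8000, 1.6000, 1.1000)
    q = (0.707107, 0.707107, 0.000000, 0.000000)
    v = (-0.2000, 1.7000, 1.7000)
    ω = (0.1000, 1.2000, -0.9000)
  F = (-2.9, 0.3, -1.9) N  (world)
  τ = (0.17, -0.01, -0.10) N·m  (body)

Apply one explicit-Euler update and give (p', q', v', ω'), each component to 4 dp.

a = F/m = (-1.4500, 0.1500, -0.9500)
p' = p + v·dt = (1.7960, 1.6340, 1.1340)
v + (F/m)dt = (-0.2290, 1.7030, 1.6810)
ω×(Iω) gyroscopic = (-0.0972, 0.0036, -0.0060)
(τ − ω×Iω)/I = (2.6720, -0.2720, -0.6714)
ω' = ω + α·dt = (0.1534, 1.1946, -0.9134)
Hamilton product q⊗(0,ω) = (-0.0707107, 0.0707107, 1.4849247, 0.2121321)
q + ½dt·q⊗(0,ω), renormalized = (0.7063, 0.7077, 0.0148, 0.0021)

p' = (1.7960, 1.6340, 1.1340)
q' = (0.7063, 0.7077, 0.0148, 0.0021)
v' = (-0.2290, 1.7030, 1.6810)
ω' = (0.1534, 1.1946, -0.9134)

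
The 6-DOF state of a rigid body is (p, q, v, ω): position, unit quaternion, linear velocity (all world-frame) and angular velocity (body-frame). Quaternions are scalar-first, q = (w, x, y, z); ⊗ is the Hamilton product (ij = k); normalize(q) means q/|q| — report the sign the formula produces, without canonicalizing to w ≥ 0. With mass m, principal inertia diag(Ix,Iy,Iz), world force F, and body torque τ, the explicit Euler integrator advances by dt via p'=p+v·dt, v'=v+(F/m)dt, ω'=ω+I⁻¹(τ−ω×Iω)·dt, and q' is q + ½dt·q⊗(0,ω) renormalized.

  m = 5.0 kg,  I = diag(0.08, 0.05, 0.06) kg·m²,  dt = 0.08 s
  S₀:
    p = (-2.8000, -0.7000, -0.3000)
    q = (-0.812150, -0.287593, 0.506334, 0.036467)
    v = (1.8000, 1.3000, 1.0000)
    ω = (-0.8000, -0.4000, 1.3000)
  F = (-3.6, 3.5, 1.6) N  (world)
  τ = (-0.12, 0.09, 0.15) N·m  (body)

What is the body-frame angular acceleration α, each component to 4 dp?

α = (-1.4350, 2.2160, 2.6600)

gyro term ω×Iω = (-0.0052, -0.0208, -0.0096)
α = I⁻¹(τ − ω×Iω) = (-1.4350, 2.2160, 2.6600)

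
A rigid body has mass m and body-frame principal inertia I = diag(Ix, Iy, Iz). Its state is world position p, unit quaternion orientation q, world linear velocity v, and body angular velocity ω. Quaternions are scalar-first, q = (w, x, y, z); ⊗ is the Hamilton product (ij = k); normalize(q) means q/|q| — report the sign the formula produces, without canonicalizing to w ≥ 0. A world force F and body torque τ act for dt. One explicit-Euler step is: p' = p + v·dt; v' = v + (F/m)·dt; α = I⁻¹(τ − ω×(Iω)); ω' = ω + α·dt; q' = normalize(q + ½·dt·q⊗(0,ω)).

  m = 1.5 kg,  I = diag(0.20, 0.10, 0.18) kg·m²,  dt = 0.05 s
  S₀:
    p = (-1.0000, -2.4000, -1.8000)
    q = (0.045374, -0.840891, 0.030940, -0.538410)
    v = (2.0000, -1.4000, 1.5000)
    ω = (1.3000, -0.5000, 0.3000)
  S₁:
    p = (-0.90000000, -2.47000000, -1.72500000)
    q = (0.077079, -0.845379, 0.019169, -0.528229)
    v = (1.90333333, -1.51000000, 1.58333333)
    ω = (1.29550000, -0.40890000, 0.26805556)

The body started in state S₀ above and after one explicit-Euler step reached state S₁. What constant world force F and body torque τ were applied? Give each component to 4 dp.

Δv = v₁−v₀ = (-0.09666667, -0.11000000, 0.08333333)
F = m·Δv/dt = (-2.9000, -3.3000, 2.5000)
ω₁ − ω₀ = (-0.00450000, 0.09110000, -0.03194444)
τ = I·(Δω/dt) + ω₀×(Iω₀) = (-0.0300, 0.1900, -0.0500)

F = (-2.9000, -3.3000, 2.5000)
τ = (-0.0300, 0.1900, -0.0500)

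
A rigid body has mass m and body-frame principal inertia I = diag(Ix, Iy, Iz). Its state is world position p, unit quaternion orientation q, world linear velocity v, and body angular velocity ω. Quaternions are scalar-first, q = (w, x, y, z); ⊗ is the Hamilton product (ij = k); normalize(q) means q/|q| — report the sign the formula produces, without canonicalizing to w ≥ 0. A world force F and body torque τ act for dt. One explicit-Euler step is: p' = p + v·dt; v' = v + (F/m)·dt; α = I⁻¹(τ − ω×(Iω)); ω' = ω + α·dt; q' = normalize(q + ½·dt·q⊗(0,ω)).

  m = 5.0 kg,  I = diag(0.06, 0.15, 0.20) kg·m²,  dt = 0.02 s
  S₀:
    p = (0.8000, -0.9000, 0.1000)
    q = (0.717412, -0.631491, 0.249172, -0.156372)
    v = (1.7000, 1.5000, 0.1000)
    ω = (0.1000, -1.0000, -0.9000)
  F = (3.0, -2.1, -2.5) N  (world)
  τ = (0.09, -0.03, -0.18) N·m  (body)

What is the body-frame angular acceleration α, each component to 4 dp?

α = (0.7500, -0.2840, -0.8550)

precession coupling ω×(Iω) = (0.0450, 0.0126, -0.0090)
(τ − ω×Iω)/I = (0.7500, -0.2840, -0.8550)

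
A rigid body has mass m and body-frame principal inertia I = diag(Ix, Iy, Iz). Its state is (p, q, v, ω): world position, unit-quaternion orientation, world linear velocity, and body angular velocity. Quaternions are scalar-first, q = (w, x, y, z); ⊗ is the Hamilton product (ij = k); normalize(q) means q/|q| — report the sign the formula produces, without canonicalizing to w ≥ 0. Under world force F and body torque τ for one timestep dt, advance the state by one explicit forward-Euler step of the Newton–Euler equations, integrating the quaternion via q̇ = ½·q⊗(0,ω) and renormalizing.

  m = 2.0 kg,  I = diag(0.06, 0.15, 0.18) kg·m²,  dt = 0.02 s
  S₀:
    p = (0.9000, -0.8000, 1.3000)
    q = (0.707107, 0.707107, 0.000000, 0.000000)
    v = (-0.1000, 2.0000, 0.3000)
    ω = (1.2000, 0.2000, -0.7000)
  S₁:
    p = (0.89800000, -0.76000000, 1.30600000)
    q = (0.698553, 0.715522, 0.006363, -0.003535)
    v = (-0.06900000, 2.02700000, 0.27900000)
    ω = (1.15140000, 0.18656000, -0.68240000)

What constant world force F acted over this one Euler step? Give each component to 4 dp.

Δv = v₁−v₀ = (0.03100000, 0.02700000, -0.02100000)
m·(v₁−v₀)/dt = (3.1000, 2.7000, -2.1000)

F = (3.1000, 2.7000, -2.1000)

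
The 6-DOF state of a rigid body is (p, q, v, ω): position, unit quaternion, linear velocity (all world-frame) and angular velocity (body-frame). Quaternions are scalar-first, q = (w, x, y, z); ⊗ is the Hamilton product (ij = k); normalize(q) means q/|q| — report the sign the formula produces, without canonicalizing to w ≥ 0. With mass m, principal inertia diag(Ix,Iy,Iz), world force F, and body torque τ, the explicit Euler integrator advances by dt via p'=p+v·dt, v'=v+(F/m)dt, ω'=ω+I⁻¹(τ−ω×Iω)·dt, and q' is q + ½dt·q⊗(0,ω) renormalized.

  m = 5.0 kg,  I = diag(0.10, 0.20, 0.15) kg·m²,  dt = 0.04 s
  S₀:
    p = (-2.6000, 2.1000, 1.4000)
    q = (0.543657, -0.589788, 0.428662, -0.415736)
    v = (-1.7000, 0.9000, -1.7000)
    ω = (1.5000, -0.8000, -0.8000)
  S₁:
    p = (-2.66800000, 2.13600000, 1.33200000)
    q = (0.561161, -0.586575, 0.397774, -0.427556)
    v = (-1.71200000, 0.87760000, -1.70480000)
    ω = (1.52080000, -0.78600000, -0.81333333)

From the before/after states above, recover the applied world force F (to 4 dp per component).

F = (-1.5000, -2.8000, -0.6000)

v₁ − v₀ = (-0.01200000, -0.02240000, -0.00480000)
F = m·Δv/dt = (-1.5000, -2.8000, -0.6000)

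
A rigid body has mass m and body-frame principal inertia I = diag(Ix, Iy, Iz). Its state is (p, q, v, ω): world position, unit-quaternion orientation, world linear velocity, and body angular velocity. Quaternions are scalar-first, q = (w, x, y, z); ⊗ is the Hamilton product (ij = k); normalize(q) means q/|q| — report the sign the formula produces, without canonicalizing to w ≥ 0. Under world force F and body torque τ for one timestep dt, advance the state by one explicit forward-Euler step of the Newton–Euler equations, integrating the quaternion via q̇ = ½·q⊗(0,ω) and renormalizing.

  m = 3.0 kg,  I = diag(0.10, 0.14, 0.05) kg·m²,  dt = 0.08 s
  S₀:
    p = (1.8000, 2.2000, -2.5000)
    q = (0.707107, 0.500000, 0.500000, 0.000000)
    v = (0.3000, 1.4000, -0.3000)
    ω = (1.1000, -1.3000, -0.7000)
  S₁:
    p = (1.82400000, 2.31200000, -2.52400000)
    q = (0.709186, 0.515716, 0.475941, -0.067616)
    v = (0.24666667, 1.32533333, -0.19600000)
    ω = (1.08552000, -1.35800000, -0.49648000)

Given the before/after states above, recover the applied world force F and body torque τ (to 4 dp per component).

F = (-2.0000, -2.8000, 3.9000)
τ = (-0.1000, -0.1400, 0.0700)

Δv = v₁−v₀ = (-0.05333333, -0.07466667, 0.10400000)
applied force F = (-2.0000, -2.8000, 3.9000)
ω₁ − ω₀ = (-0.01448000, -0.05800000, 0.20352000)
precession coupling = (-0.0819, -0.0385, -0.0572)
I·α + gyro = (-0.1000, -0.1400, 0.0700)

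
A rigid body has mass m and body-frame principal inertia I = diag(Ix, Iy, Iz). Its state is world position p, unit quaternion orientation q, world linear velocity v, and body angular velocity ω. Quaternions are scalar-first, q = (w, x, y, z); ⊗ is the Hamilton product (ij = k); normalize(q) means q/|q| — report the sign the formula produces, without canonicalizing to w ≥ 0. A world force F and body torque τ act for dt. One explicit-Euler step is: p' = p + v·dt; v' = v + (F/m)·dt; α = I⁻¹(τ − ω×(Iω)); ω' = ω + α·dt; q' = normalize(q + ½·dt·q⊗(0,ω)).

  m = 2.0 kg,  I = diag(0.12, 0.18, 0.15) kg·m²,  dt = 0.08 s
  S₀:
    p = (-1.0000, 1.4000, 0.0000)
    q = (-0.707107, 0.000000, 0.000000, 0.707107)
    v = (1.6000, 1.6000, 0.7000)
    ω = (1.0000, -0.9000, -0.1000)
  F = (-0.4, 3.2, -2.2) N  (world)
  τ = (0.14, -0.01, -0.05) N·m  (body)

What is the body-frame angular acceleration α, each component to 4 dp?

α = (1.1892, -0.0722, 0.0267)

gyro term ω×Iω = (-0.0027, 0.0030, -0.0540)
angular accel α = (1.1892, -0.0722, 0.0267)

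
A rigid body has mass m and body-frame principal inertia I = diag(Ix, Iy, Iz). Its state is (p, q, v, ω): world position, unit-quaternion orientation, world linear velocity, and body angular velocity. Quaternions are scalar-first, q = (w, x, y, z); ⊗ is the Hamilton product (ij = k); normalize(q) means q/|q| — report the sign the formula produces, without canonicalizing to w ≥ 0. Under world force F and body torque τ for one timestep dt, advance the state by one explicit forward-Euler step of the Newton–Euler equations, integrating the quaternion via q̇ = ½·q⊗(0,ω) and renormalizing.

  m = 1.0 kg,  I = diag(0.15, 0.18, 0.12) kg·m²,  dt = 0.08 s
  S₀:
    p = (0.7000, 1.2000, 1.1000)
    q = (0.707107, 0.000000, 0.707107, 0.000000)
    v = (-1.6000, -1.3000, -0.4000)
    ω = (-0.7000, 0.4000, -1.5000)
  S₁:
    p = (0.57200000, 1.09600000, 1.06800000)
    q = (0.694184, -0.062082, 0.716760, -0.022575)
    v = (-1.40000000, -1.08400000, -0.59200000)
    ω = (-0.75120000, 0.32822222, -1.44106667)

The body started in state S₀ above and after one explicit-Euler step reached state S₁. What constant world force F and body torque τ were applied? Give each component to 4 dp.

F = (2.5000, 2.7000, -2.4000)
τ = (-0.0600, -0.1300, 0.0800)

v₁ − v₀ = (0.20000000, 0.21600000, -0.19200000)
m·(v₁−v₀)/dt = (2.5000, 2.7000, -2.4000)
rate change Δω = (-0.05120000, -0.07177778, 0.05893333)
ω₀×(Iω₀) = (0.0360, 0.0315, -0.0084)
τ = I·(Δω/dt) + ω₀×(Iω₀) = (-0.0600, -0.1300, 0.0800)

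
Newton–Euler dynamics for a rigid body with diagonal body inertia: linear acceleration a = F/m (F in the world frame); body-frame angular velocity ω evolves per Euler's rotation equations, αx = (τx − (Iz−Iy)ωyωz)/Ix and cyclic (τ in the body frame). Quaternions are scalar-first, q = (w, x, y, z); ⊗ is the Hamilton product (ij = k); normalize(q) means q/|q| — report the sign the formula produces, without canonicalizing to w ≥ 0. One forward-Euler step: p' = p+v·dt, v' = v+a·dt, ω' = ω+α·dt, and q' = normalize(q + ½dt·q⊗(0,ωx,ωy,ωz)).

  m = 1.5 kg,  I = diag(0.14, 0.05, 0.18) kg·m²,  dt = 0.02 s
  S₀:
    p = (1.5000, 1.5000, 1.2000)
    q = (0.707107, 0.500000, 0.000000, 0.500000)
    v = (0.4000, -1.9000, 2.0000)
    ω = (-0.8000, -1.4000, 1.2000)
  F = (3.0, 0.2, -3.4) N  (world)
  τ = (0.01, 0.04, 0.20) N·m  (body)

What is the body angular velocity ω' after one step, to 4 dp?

ω' = (-0.7674, -1.3994, 1.2334)

α = I⁻¹(τ − ω×Iω) = (1.6314, 0.0320, 1.6711)
new body rate ω' = (-0.7674, -1.3994, 1.2334)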